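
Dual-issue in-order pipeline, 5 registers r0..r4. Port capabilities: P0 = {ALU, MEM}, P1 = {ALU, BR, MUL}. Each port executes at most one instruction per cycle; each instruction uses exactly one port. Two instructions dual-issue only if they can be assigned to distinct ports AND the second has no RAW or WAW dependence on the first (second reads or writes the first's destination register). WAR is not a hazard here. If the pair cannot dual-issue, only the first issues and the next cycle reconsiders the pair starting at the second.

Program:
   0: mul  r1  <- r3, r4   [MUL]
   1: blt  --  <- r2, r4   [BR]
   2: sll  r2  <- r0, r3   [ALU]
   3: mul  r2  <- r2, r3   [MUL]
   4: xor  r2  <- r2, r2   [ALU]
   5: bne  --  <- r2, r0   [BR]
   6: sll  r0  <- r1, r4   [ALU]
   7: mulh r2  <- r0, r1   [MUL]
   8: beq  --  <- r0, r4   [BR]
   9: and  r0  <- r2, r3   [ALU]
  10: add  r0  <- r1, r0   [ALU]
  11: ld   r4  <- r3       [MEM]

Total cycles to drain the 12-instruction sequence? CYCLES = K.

CYCLES = 8

#0 head=0: mul.MUL i0 no-port MUL/BR
#1 head=1: blt.BR sll.ALU i1&i2 2-wide
#2 head=3: mul.MUL i3 RAW+WAW r2
#3 head=4: xor.ALU i4 RAW r2
#4 head=5: bne.BR sll.ALU i5&i6 2-wide
#5 head=7: mulh.MUL i7 no-port MUL/BR
#6 head=8: beq.BR and.ALU i8&i9 2-wide
#7 head=10: add.ALU ld.MEM i10&i11 2-wide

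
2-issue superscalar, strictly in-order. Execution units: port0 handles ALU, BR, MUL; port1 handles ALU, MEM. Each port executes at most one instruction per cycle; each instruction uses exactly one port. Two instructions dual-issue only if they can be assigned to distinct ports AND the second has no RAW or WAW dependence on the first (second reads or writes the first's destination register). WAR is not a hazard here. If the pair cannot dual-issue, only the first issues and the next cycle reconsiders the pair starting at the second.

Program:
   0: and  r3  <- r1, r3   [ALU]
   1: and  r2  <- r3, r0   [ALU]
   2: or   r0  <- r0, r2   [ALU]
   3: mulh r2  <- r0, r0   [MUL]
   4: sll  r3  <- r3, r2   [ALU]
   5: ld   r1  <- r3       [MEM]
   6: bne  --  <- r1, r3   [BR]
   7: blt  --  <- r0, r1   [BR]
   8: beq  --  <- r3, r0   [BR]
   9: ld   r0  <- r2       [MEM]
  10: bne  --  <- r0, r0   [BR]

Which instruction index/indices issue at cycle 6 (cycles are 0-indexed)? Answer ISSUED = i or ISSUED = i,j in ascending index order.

#0 head=0: and.ALU i0 RAW r3
#1 head=1: and.ALU i1 RAW r2
#2 head=2: or.ALU i2 RAW r0
#3 head=3: mulh.MUL i3 RAW r2
#4 head=4: sll.ALU i4 RAW r3
#5 head=5: ld.MEM i5 RAW r1
#6 head=6: bne.BR i6 no-port BR/BR
#7 head=7: blt.BR i7 no-port BR/BR
#8 head=8: beq.BR/ld.MEM i8,i9 2-wide
#9 head=10: bne.BR i10 tail

ISSUED = 6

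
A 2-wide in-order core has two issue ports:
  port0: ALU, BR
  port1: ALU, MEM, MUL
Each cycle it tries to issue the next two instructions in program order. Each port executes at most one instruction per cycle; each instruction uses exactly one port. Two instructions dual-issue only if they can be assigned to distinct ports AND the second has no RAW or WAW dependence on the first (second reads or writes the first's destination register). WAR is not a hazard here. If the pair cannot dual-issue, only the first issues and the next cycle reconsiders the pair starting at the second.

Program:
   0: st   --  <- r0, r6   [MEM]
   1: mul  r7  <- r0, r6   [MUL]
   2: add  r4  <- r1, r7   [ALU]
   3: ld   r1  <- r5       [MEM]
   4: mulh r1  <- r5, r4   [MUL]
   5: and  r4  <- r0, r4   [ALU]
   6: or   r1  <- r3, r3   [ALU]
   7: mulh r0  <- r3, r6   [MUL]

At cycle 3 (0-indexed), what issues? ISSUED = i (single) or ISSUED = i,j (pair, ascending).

t=0 i0:st.MEM ; no-port MEM/MUL
t=1 i1:mul.MUL ; RAW r7
t=2 i2+i3:add.ALU/ld.MEM ; 2-wide
t=3 i4+i5:mulh.MUL/and.ALU ; 2-wide
t=4 i6+i7:or.ALU/mulh.MUL ; 2-wide

ISSUED = 4,5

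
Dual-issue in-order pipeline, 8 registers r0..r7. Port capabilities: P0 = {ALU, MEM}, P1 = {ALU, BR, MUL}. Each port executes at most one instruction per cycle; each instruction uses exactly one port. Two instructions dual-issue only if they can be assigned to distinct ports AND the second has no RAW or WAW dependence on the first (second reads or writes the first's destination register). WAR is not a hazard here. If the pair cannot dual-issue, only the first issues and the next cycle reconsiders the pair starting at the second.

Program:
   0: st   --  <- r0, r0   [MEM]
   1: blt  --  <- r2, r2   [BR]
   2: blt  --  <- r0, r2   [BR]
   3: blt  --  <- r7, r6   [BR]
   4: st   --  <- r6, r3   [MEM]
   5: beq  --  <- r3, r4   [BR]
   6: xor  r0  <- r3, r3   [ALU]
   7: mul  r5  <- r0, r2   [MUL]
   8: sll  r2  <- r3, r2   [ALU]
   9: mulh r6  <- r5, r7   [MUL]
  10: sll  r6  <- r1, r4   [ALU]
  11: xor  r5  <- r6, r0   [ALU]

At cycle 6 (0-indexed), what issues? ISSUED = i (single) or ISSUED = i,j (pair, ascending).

ISSUED = 10

c0: i0,i1 st/blt  2-wide
c1: i2 blt  no-port BR/BR
c2: i3,i4 blt/st  2-wide
c3: i5,i6 beq/xor  2-wide
c4: i7,i8 mul/sll  2-wide
c5: i9 mulh  WAW r6
c6: i10 sll  RAW r6
c7: i11 xor  tail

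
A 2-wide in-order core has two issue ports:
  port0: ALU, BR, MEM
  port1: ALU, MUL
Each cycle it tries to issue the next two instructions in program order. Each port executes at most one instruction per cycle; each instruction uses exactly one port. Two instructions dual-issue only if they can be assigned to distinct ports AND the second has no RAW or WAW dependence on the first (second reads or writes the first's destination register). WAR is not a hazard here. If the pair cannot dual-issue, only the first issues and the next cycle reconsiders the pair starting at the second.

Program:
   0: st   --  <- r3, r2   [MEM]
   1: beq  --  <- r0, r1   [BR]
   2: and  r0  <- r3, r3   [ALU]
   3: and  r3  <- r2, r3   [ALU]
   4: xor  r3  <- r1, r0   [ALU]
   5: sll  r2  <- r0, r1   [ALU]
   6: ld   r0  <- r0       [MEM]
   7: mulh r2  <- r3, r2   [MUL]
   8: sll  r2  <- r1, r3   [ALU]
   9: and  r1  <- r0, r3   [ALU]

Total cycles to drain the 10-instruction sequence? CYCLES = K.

#0 head=0: st i0 no-port MEM/BR
#1 head=1: beq and i1+i2 pair
#2 head=3: and i3 WAW r3
#3 head=4: xor sll i4+i5 pair
#4 head=6: ld mulh i6+i7 pair
#5 head=8: sll and i8+i9 pair

CYCLES = 6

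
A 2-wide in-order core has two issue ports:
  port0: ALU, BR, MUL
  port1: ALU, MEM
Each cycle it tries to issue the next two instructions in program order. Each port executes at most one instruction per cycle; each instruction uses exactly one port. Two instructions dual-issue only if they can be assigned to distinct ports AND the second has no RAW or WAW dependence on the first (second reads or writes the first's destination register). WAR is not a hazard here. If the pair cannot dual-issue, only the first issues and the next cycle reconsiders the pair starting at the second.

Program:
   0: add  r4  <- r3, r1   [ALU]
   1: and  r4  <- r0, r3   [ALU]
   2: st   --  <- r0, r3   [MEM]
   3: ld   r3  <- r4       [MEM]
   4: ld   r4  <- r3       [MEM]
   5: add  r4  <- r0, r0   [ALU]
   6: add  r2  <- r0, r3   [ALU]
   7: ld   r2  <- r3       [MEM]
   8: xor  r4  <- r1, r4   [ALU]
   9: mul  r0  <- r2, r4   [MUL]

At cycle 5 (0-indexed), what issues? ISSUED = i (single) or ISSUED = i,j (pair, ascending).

ISSUED = 7,8

c0: i0 add  WAW r4
c1: i1+i2 and st  dual
c2: i3 ld  no-port MEM/MEM
c3: i4 ld  WAW r4
c4: i5+i6 add add  dual
c5: i7+i8 ld xor  dual
c6: i9 mul  tail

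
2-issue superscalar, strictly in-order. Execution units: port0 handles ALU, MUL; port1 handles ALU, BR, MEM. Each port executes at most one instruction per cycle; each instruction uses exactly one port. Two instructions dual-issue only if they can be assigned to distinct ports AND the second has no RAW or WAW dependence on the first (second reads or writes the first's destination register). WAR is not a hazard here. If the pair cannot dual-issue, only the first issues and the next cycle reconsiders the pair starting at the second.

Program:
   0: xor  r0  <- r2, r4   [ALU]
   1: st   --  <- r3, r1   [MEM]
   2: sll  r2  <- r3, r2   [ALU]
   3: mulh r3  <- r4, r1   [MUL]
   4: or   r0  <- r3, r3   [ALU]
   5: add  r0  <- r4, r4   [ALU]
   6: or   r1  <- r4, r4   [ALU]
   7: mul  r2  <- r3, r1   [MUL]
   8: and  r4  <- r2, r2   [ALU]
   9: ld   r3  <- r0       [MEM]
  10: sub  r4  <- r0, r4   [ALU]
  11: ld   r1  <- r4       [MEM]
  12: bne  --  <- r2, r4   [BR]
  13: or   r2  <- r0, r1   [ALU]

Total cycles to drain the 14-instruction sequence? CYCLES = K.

CYCLES = 9

0. xor.ALU;st.MEM @i0+i1  | dual
1. sll.ALU;mulh.MUL @i2+i3  | dual
2. or.ALU @i4  | WAW r0
3. add.ALU;or.ALU @i5+i6  | dual
4. mul.MUL @i7  | RAW r2
5. and.ALU;ld.MEM @i8+i9  | dual
6. sub.ALU @i10  | RAW r4
7. ld.MEM @i11  | no-port MEM/BR
8. bne.BR;or.ALU @i12+i13  | dual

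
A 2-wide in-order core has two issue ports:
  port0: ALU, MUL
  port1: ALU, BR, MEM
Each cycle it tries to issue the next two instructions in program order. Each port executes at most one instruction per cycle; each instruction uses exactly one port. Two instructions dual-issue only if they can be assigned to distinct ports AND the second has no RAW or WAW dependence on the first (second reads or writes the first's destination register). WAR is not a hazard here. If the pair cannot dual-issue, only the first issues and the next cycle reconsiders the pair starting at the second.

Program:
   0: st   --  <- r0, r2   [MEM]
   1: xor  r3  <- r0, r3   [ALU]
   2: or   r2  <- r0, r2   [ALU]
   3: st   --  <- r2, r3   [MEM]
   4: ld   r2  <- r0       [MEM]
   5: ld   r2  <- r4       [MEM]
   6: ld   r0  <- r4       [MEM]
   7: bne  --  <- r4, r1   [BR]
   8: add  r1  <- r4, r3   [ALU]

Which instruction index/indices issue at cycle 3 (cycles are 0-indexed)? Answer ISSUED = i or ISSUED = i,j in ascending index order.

ISSUED = 4

[0] i0&i1  st xor  -- pair
[1] i2  or  -- RAW r2
[2] i3  st  -- no-port MEM/MEM
[3] i4  ld  -- no-port MEM/MEM
[4] i5  ld  -- no-port MEM/MEM
[5] i6  ld  -- no-port MEM/BR
[6] i7&i8  bne add  -- pair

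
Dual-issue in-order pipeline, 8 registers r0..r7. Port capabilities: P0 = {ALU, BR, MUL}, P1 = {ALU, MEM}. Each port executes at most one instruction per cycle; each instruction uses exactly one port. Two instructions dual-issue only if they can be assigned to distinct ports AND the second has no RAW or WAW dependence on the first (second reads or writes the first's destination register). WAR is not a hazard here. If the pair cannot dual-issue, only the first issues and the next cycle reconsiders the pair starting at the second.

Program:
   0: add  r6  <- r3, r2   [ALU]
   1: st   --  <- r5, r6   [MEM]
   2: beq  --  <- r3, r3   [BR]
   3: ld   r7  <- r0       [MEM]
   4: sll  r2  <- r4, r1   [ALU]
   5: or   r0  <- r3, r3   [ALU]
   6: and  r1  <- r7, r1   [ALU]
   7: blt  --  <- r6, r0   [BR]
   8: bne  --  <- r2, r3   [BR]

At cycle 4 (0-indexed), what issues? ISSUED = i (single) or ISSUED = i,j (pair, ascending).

  cy0 -> i0 (add.ALU) RAW r6
  cy1 -> i1&i2 (st.MEM beq.BR) pair
  cy2 -> i3&i4 (ld.MEM sll.ALU) pair
  cy3 -> i5&i6 (or.ALU and.ALU) pair
  cy4 -> i7 (blt.BR) no-port BR/BR
  cy5 -> i8 (bne.BR) tail

ISSUED = 7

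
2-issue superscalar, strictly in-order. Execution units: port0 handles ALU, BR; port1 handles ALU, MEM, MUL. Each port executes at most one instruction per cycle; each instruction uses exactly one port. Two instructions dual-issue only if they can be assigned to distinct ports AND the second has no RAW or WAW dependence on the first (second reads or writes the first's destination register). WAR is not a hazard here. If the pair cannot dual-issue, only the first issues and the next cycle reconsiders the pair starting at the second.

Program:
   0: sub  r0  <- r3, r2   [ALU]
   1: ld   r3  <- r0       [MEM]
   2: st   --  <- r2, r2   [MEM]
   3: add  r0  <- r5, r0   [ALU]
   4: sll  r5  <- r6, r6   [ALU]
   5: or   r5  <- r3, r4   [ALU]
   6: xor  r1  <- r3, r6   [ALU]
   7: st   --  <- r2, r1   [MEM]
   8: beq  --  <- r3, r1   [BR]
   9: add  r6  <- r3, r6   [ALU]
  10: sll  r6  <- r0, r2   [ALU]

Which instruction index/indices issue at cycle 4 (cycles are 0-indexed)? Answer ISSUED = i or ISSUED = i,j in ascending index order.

[0] i0  sub.ALU  -- RAW r0
[1] i1  ld.MEM  -- no-port MEM/MEM
[2] i2&i3  st.MEM;add.ALU  -- 2-wide
[3] i4  sll.ALU  -- WAW r5
[4] i5&i6  or.ALU;xor.ALU  -- 2-wide
[5] i7&i8  st.MEM;beq.BR  -- 2-wide
[6] i9  add.ALU  -- WAW r6
[7] i10  sll.ALU  -- tail

ISSUED = 5,6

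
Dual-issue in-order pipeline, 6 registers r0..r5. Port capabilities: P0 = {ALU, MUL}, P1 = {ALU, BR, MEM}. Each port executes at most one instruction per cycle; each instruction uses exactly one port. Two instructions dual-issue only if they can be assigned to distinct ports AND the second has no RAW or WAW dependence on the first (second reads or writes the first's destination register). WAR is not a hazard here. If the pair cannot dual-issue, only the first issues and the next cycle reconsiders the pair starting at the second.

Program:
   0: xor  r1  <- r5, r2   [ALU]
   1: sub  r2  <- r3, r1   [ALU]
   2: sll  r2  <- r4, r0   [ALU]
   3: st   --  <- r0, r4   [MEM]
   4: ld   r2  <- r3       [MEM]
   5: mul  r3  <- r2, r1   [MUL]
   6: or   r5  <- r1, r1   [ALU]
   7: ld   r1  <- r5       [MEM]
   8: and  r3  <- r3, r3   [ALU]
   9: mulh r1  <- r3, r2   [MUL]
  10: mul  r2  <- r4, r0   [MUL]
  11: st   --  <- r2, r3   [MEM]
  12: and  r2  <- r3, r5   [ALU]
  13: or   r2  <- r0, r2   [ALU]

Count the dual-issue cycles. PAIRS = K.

PAIRS = 4

  cy0 -> i0 (xor.ALU) RAW r1
  cy1 -> i1 (sub.ALU) WAW r2
  cy2 -> i2+i3 (sll.ALU/st.MEM) 2-wide
  cy3 -> i4 (ld.MEM) RAW r2
  cy4 -> i5+i6 (mul.MUL/or.ALU) 2-wide
  cy5 -> i7+i8 (ld.MEM/and.ALU) 2-wide
  cy6 -> i9 (mulh.MUL) no-port MUL/MUL
  cy7 -> i10 (mul.MUL) RAW r2
  cy8 -> i11+i12 (st.MEM/and.ALU) 2-wide
  cy9 -> i13 (or.ALU) tail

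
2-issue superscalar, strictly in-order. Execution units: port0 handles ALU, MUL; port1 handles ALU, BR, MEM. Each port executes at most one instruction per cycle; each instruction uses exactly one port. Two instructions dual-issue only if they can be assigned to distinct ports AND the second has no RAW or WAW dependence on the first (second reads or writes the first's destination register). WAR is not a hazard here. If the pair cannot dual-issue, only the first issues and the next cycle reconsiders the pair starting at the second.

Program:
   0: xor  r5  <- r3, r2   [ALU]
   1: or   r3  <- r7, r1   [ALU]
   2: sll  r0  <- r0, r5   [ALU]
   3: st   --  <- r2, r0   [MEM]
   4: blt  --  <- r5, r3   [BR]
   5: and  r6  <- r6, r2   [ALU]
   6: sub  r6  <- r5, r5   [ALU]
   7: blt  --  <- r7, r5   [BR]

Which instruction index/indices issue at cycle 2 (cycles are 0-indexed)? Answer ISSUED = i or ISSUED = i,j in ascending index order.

ISSUED = 3

[0] i0,i1  xor or  -- dual
[1] i2  sll  -- RAW r0
[2] i3  st  -- no-port MEM/BR
[3] i4,i5  blt and  -- dual
[4] i6,i7  sub blt  -- dual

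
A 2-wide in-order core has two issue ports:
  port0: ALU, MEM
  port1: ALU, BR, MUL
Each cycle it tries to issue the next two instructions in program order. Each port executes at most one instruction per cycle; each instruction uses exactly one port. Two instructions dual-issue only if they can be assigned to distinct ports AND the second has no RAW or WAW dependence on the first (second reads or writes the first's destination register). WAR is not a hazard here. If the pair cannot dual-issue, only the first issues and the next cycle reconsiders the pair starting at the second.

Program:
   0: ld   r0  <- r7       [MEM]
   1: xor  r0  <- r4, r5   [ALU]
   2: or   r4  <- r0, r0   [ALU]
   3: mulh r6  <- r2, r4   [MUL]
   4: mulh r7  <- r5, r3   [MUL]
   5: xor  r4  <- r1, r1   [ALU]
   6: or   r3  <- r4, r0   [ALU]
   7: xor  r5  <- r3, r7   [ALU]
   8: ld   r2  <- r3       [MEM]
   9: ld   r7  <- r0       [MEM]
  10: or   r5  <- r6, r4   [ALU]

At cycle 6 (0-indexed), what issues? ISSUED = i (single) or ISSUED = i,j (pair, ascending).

ISSUED = 7,8

c0: i0 ld.MEM  WAW r0
c1: i1 xor.ALU  RAW r0
c2: i2 or.ALU  RAW r4
c3: i3 mulh.MUL  no-port MUL/MUL
c4: i4,i5 mulh.MUL;xor.ALU  2-wide
c5: i6 or.ALU  RAW r3
c6: i7,i8 xor.ALU;ld.MEM  2-wide
c7: i9,i10 ld.MEM;or.ALU  2-wide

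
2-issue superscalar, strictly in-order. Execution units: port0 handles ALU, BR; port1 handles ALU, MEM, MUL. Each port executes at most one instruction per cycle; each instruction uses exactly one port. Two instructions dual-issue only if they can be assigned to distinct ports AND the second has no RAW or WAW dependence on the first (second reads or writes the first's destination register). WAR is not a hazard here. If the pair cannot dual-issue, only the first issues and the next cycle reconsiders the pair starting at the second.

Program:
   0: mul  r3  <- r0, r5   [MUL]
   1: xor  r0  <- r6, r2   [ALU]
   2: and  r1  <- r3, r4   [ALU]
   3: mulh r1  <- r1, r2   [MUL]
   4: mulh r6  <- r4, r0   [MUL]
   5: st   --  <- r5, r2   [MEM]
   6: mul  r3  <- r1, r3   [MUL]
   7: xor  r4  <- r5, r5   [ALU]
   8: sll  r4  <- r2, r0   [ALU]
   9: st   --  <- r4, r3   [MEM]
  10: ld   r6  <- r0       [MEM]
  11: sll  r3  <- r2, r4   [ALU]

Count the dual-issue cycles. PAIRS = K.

0. mul.MUL/xor.ALU @i0/i1  | dual
1. and.ALU @i2  | RAW+WAW r1
2. mulh.MUL @i3  | no-port MUL/MUL
3. mulh.MUL @i4  | no-port MUL/MEM
4. st.MEM @i5  | no-port MEM/MUL
5. mul.MUL/xor.ALU @i6/i7  | dual
6. sll.ALU @i8  | RAW r4
7. st.MEM @i9  | no-port MEM/MEM
8. ld.MEM/sll.ALU @i10/i11  | dual

PAIRS = 3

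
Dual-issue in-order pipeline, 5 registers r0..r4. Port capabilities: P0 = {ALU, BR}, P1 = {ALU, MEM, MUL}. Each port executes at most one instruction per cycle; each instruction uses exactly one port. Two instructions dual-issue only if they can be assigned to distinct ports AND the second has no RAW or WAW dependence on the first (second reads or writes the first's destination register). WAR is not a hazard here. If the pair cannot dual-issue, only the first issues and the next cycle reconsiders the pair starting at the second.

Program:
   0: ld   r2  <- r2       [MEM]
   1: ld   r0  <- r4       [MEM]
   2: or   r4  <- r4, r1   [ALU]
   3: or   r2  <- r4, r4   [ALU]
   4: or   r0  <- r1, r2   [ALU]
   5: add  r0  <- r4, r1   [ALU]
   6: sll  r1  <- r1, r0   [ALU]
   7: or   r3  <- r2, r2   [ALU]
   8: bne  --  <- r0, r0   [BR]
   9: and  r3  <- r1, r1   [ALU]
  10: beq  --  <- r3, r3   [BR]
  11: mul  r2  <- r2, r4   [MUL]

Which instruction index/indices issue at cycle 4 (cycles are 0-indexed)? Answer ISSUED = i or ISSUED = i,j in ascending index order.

ISSUED = 5

[0] i0  ld  -- no-port MEM/MEM
[1] i1+i2  ld;or  -- dual
[2] i3  or  -- RAW r2
[3] i4  or  -- WAW r0
[4] i5  add  -- RAW r0
[5] i6+i7  sll;or  -- dual
[6] i8+i9  bne;and  -- dual
[7] i10+i11  beq;mul  -- dual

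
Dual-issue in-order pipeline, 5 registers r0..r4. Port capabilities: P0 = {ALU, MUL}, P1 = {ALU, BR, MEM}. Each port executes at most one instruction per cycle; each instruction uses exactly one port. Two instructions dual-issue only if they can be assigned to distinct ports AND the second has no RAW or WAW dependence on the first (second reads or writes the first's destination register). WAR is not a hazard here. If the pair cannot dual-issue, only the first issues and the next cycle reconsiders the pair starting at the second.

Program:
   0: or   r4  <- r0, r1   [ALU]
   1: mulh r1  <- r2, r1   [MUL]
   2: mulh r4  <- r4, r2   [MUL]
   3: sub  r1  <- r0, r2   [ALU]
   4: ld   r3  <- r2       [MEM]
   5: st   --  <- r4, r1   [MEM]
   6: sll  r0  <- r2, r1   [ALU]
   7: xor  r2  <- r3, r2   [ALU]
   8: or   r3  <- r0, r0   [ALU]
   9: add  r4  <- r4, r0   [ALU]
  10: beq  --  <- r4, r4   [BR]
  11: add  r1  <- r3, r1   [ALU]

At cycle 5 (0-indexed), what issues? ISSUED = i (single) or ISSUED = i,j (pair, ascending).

ISSUED = 9

  cy0 -> i0+i1 (or mulh) pair
  cy1 -> i2+i3 (mulh sub) pair
  cy2 -> i4 (ld) no-port MEM/MEM
  cy3 -> i5+i6 (st sll) pair
  cy4 -> i7+i8 (xor or) pair
  cy5 -> i9 (add) RAW r4
  cy6 -> i10+i11 (beq add) pair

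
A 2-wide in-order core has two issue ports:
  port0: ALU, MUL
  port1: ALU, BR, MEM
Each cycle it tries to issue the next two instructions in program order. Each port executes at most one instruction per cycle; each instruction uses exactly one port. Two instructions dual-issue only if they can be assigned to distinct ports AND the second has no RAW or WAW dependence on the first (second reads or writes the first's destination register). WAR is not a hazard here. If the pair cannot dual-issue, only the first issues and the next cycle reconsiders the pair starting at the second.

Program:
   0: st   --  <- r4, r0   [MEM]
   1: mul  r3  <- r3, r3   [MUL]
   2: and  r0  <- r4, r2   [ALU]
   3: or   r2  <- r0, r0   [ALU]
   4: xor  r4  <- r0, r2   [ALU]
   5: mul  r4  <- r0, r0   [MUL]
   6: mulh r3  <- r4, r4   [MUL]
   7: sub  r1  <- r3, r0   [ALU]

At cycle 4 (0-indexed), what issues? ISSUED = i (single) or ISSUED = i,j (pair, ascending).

0. st+mul @i0/i1  | 2-wide
1. and @i2  | RAW r0
2. or @i3  | RAW r2
3. xor @i4  | WAW r4
4. mul @i5  | no-port MUL/MUL
5. mulh @i6  | RAW r3
6. sub @i7  | tail

ISSUED = 5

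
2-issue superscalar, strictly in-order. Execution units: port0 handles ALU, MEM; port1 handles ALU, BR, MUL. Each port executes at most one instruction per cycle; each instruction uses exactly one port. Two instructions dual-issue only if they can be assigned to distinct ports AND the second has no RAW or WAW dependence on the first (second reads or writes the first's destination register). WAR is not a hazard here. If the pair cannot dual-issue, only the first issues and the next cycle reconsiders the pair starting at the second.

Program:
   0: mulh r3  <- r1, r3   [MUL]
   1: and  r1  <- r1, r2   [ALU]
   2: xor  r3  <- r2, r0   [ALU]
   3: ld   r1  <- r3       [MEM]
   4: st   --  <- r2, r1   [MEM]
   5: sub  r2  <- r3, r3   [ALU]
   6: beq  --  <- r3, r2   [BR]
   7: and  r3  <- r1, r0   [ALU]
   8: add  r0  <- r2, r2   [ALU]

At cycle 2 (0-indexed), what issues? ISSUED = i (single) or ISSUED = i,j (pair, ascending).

ISSUED = 3

[0] i0/i1  mulh;and  -- dual
[1] i2  xor  -- RAW r3
[2] i3  ld  -- no-port MEM/MEM
[3] i4/i5  st;sub  -- dual
[4] i6/i7  beq;and  -- dual
[5] i8  add  -- tail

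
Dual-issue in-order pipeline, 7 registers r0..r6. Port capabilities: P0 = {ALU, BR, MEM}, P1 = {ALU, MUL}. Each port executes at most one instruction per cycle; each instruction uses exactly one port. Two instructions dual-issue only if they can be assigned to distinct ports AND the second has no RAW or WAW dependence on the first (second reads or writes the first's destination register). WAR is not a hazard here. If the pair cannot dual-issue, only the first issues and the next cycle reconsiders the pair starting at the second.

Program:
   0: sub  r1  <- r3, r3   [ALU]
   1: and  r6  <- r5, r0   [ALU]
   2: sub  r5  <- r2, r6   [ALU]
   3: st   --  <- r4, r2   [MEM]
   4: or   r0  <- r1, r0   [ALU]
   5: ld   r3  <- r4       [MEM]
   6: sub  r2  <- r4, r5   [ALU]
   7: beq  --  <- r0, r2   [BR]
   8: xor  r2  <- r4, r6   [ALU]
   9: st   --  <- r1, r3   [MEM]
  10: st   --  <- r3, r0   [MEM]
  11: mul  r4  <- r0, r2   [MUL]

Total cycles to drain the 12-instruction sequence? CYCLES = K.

  cy0 -> i0/i1 (sub.ALU/and.ALU) 2-wide
  cy1 -> i2/i3 (sub.ALU/st.MEM) 2-wide
  cy2 -> i4/i5 (or.ALU/ld.MEM) 2-wide
  cy3 -> i6 (sub.ALU) RAW r2
  cy4 -> i7/i8 (beq.BR/xor.ALU) 2-wide
  cy5 -> i9 (st.MEM) no-port MEM/MEM
  cy6 -> i10/i11 (st.MEM/mul.MUL) 2-wide

CYCLES = 7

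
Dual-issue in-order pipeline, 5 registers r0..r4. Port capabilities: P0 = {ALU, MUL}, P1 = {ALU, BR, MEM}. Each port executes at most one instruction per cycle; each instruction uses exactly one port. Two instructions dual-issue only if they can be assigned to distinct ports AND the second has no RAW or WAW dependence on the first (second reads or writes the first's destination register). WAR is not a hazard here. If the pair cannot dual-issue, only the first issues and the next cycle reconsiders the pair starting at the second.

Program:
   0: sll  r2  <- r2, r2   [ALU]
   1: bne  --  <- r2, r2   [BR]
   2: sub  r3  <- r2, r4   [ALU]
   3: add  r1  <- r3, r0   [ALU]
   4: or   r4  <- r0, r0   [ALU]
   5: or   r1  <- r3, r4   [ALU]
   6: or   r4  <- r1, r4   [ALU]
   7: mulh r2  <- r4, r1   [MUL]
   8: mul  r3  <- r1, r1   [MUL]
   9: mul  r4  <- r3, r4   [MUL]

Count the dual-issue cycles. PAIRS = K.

0. sll @i0  | RAW r2
1. bne+sub @i1&i2  | 2-wide
2. add+or @i3&i4  | 2-wide
3. or @i5  | RAW r1
4. or @i6  | RAW r4
5. mulh @i7  | no-port MUL/MUL
6. mul @i8  | no-port MUL/MUL
7. mul @i9  | tail

PAIRS = 2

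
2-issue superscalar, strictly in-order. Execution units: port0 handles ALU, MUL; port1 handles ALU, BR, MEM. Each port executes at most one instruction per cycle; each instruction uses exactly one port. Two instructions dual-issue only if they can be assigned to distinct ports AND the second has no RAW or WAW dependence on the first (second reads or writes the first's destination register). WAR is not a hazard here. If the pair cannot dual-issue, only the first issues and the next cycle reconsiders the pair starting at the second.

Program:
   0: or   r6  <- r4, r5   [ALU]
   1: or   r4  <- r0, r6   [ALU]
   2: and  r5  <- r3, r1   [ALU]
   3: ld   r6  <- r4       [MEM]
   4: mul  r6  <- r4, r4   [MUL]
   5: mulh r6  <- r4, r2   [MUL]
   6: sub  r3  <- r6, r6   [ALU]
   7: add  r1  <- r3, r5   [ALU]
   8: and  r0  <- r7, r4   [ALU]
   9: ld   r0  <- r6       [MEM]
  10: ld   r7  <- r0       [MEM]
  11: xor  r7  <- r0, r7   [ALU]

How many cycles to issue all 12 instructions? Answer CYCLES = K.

[0] i0  or  -- RAW r6
[1] i1&i2  or/and  -- pair
[2] i3  ld  -- WAW r6
[3] i4  mul  -- no-port MUL/MUL
[4] i5  mulh  -- RAW r6
[5] i6  sub  -- RAW r3
[6] i7&i8  add/and  -- pair
[7] i9  ld  -- no-port MEM/MEM
[8] i10  ld  -- RAW+WAW r7
[9] i11  xor  -- tail

CYCLES = 10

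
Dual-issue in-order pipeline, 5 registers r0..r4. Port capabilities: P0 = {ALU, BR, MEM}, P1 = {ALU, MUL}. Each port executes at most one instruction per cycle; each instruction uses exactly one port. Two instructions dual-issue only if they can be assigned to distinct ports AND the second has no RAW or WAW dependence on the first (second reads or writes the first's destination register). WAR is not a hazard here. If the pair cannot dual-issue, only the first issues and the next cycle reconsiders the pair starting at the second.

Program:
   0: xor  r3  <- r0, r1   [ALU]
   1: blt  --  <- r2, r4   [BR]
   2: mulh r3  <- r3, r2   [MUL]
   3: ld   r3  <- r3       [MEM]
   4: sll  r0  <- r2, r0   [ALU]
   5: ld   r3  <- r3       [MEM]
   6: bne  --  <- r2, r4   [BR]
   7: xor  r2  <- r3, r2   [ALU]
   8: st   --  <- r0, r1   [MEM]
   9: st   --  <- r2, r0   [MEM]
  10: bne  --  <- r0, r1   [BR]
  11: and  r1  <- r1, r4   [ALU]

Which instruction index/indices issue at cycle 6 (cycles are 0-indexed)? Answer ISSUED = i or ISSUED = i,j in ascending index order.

t=0 i0/i1:xor.ALU blt.BR ; pair
t=1 i2:mulh.MUL ; RAW+WAW r3
t=2 i3/i4:ld.MEM sll.ALU ; pair
t=3 i5:ld.MEM ; no-port MEM/BR
t=4 i6/i7:bne.BR xor.ALU ; pair
t=5 i8:st.MEM ; no-port MEM/MEM
t=6 i9:st.MEM ; no-port MEM/BR
t=7 i10/i11:bne.BR and.ALU ; pair

ISSUED = 9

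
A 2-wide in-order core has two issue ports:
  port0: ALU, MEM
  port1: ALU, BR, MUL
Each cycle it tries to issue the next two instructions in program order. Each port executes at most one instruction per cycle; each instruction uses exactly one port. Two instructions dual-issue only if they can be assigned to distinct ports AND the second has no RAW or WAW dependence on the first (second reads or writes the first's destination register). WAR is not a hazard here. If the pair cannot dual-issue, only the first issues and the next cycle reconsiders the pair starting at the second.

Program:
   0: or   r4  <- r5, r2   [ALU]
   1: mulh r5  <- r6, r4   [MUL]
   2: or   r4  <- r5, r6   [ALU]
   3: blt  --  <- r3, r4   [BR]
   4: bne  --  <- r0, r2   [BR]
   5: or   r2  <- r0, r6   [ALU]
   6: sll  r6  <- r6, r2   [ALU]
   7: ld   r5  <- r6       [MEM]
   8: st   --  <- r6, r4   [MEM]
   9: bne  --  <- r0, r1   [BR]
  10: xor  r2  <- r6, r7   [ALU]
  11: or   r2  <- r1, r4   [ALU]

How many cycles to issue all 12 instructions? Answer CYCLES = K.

CYCLES = 10

#0 head=0: or i0 RAW r4
#1 head=1: mulh i1 RAW r5
#2 head=2: or i2 RAW r4
#3 head=3: blt i3 no-port BR/BR
#4 head=4: bne+or i4/i5 dual
#5 head=6: sll i6 RAW r6
#6 head=7: ld i7 no-port MEM/MEM
#7 head=8: st+bne i8/i9 dual
#8 head=10: xor i10 WAW r2
#9 head=11: or i11 tail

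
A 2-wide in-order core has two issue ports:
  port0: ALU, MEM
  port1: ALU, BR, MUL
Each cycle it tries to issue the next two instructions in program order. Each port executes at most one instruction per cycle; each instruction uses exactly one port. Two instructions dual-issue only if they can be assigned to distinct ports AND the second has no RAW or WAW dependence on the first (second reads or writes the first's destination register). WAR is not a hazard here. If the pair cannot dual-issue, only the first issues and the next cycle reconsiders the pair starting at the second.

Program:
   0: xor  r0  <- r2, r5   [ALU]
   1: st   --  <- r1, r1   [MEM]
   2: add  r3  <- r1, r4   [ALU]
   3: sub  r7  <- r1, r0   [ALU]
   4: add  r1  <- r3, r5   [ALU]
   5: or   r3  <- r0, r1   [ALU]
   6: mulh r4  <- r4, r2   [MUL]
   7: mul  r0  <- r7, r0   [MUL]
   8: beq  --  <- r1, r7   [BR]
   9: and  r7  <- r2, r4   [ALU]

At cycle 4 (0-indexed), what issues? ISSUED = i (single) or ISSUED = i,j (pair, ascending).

0. xor;st @i0/i1  | pair
1. add;sub @i2/i3  | pair
2. add @i4  | RAW r1
3. or;mulh @i5/i6  | pair
4. mul @i7  | no-port MUL/BR
5. beq;and @i8/i9  | pair

ISSUED = 7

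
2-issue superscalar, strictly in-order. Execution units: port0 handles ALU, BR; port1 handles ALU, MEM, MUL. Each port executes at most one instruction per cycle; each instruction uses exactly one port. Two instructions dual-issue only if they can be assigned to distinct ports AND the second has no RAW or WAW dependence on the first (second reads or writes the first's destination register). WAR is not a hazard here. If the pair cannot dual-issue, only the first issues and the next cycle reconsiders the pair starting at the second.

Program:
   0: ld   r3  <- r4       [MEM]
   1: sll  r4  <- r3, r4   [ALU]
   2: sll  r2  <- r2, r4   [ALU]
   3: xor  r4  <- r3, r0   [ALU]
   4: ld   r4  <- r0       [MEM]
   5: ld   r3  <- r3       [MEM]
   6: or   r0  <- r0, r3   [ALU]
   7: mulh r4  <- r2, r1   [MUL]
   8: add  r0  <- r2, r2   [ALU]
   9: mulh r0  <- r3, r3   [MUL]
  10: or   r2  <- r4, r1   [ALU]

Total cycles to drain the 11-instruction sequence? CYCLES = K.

  cy0 -> i0 (ld.MEM) RAW r3
  cy1 -> i1 (sll.ALU) RAW r4
  cy2 -> i2&i3 (sll.ALU+xor.ALU) dual
  cy3 -> i4 (ld.MEM) no-port MEM/MEM
  cy4 -> i5 (ld.MEM) RAW r3
  cy5 -> i6&i7 (or.ALU+mulh.MUL) dual
  cy6 -> i8 (add.ALU) WAW r0
  cy7 -> i9&i10 (mulh.MUL+or.ALU) dual

CYCLES = 8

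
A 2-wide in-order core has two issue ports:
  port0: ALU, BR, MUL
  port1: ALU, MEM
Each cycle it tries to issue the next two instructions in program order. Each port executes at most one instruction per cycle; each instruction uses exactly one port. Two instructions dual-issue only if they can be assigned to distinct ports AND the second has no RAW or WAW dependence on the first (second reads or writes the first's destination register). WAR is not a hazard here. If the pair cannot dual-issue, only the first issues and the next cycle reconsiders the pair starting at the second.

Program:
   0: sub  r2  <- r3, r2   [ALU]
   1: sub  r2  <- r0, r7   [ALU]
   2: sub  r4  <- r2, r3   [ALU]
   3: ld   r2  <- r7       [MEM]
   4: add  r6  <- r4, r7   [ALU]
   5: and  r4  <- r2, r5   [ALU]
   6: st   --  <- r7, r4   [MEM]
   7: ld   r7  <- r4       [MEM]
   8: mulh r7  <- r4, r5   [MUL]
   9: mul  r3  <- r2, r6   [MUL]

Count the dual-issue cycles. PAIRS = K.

PAIRS = 2

c0: i0 sub  WAW r2
c1: i1 sub  RAW r2
c2: i2/i3 sub/ld  dual
c3: i4/i5 add/and  dual
c4: i6 st  no-port MEM/MEM
c5: i7 ld  WAW r7
c6: i8 mulh  no-port MUL/MUL
c7: i9 mul  tail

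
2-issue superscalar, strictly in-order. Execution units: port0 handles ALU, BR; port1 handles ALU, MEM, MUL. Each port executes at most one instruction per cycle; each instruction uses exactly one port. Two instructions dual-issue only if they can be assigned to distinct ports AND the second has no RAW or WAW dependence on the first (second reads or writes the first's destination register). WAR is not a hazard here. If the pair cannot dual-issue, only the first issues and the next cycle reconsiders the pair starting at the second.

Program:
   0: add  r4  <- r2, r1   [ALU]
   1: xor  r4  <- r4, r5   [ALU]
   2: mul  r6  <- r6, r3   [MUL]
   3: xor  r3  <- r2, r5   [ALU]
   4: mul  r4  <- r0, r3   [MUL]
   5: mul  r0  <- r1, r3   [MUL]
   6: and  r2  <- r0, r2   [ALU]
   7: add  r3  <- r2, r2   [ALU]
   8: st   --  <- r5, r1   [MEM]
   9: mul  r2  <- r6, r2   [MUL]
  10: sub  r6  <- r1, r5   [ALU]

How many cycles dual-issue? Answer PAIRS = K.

PAIRS = 3

c0: i0 add  RAW+WAW r4
c1: i1&i2 xor mul  dual
c2: i3 xor  RAW r3
c3: i4 mul  no-port MUL/MUL
c4: i5 mul  RAW r0
c5: i6 and  RAW r2
c6: i7&i8 add st  dual
c7: i9&i10 mul sub  dual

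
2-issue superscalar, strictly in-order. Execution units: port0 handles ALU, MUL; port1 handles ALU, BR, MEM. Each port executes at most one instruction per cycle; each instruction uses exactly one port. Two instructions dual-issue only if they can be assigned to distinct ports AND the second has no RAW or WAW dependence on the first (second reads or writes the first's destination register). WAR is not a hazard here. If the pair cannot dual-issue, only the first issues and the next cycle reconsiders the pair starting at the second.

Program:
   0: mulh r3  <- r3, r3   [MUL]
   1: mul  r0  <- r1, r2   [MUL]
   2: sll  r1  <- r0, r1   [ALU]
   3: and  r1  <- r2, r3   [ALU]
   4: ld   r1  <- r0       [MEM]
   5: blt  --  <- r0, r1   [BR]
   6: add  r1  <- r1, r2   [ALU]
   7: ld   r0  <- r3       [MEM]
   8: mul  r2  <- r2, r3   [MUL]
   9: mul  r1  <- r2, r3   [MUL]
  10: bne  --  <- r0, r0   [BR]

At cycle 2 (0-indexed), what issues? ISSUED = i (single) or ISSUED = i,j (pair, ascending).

0. mulh @i0  | no-port MUL/MUL
1. mul @i1  | RAW r0
2. sll @i2  | WAW r1
3. and @i3  | WAW r1
4. ld @i4  | no-port MEM/BR
5. blt/add @i5&i6  | dual
6. ld/mul @i7&i8  | dual
7. mul/bne @i9&i10  | dual

ISSUED = 2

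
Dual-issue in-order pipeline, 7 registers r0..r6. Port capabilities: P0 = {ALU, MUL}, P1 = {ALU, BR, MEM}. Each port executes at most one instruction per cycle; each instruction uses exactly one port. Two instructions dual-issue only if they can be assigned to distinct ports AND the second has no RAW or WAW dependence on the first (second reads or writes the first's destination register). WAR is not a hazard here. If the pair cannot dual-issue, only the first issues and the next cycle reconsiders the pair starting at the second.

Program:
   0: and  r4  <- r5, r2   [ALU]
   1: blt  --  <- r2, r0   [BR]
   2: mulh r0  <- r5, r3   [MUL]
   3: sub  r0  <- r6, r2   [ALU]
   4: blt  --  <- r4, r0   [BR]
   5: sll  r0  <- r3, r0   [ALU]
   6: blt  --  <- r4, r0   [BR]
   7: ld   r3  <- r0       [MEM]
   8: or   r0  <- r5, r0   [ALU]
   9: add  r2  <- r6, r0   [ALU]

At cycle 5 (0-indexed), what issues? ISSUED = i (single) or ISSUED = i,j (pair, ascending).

0. and.ALU blt.BR @i0,i1  | 2-wide
1. mulh.MUL @i2  | WAW r0
2. sub.ALU @i3  | RAW r0
3. blt.BR sll.ALU @i4,i5  | 2-wide
4. blt.BR @i6  | no-port BR/MEM
5. ld.MEM or.ALU @i7,i8  | 2-wide
6. add.ALU @i9  | tail

ISSUED = 7,8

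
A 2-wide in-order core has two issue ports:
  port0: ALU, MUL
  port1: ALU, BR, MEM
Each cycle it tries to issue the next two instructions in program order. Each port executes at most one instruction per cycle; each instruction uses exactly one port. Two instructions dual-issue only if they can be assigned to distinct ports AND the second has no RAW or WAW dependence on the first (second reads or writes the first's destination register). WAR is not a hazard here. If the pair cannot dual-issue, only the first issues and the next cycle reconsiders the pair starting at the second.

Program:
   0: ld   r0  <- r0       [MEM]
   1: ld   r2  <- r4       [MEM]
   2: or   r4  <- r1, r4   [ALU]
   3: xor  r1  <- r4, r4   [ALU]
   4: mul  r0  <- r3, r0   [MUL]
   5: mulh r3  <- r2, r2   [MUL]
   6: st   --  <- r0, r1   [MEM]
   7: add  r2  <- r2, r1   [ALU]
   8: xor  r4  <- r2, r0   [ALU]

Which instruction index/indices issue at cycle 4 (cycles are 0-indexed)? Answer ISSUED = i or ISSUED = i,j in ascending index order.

0. ld.MEM @i0  | no-port MEM/MEM
1. ld.MEM+or.ALU @i1,i2  | 2-wide
2. xor.ALU+mul.MUL @i3,i4  | 2-wide
3. mulh.MUL+st.MEM @i5,i6  | 2-wide
4. add.ALU @i7  | RAW r2
5. xor.ALU @i8  | tail

ISSUED = 7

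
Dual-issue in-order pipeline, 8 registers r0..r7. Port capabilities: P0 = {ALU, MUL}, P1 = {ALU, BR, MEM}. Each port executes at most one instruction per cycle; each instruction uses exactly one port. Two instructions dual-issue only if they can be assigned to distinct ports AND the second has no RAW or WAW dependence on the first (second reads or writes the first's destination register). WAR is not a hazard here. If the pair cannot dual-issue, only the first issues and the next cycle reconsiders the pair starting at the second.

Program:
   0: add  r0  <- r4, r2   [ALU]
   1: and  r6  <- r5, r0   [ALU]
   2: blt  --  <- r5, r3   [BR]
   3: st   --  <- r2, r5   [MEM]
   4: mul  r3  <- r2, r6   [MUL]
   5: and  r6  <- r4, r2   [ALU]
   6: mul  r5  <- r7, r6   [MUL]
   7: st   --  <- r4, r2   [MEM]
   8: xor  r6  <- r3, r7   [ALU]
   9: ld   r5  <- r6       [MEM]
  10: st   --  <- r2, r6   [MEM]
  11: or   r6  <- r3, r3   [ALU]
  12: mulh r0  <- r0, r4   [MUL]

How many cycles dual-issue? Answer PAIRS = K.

PAIRS = 4

[0] i0  add.ALU  -- RAW r0
[1] i1,i2  and.ALU;blt.BR  -- 2-wide
[2] i3,i4  st.MEM;mul.MUL  -- 2-wide
[3] i5  and.ALU  -- RAW r6
[4] i6,i7  mul.MUL;st.MEM  -- 2-wide
[5] i8  xor.ALU  -- RAW r6
[6] i9  ld.MEM  -- no-port MEM/MEM
[7] i10,i11  st.MEM;or.ALU  -- 2-wide
[8] i12  mulh.MUL  -- tail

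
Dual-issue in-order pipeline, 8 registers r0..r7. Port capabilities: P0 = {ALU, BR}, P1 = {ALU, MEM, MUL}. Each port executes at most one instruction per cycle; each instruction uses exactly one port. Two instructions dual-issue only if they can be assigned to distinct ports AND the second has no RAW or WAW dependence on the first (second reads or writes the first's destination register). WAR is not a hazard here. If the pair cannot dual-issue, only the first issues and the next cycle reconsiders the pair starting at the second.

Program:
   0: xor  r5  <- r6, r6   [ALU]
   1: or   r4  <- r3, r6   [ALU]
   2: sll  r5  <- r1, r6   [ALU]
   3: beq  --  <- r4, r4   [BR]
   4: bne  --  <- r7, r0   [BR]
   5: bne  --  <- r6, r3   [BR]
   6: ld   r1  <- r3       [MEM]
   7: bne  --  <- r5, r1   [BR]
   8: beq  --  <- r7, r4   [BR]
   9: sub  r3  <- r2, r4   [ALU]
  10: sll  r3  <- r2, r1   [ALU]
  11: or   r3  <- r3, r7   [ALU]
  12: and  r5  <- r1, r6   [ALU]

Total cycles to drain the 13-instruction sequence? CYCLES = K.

CYCLES = 8

c0: i0&i1 xor.ALU+or.ALU  2-wide
c1: i2&i3 sll.ALU+beq.BR  2-wide
c2: i4 bne.BR  no-port BR/BR
c3: i5&i6 bne.BR+ld.MEM  2-wide
c4: i7 bne.BR  no-port BR/BR
c5: i8&i9 beq.BR+sub.ALU  2-wide
c6: i10 sll.ALU  RAW+WAW r3
c7: i11&i12 or.ALU+and.ALU  2-wide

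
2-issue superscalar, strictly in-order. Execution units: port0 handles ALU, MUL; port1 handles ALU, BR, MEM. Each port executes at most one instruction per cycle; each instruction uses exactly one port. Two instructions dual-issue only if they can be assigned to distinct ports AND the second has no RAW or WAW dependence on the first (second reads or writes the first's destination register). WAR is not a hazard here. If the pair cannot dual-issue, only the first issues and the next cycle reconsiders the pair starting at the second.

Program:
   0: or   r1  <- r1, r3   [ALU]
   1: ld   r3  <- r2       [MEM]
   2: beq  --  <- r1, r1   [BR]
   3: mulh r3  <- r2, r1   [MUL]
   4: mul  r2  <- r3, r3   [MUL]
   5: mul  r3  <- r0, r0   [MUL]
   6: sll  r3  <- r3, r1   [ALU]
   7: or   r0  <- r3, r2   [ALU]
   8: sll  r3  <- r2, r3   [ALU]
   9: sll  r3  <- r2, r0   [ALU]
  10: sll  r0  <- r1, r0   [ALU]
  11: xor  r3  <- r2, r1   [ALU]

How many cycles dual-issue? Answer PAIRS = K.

c0: i0,i1 or;ld  dual
c1: i2,i3 beq;mulh  dual
c2: i4 mul  no-port MUL/MUL
c3: i5 mul  RAW+WAW r3
c4: i6 sll  RAW r3
c5: i7,i8 or;sll  dual
c6: i9,i10 sll;sll  dual
c7: i11 xor  tail

PAIRS = 4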